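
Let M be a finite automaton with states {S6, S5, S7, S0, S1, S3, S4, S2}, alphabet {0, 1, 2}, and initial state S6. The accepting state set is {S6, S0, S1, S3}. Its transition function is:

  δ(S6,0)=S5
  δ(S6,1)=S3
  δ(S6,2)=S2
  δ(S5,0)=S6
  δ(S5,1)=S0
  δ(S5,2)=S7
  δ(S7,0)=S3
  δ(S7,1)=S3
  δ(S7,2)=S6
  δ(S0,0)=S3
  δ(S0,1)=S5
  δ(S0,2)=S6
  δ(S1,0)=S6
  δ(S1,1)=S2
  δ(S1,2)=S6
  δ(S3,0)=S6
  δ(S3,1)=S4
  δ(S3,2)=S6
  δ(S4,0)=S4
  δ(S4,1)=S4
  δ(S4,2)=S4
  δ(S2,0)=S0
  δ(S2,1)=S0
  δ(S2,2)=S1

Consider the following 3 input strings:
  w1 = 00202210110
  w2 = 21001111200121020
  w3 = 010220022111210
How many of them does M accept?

w1: S6 → S5 → S6 → S2 → S0 → S6 → S2 → S0 → S3 → S4 → S4 → S4  → end S4, rejected
w2: S6 → S2 → S0 → S3 → S6 → S3 → S4 → S4 → S4 → S4 → S4 → S4 → S4 → S4 → S4 → S4 → S4 → S4  → end S4, rejected
w3: S6 → S5 → S0 → S3 → S6 → S2 → S0 → S3 → S6 → S2 → S0 → S5 → S0 → S6 → S3 → S6  → end S6, accepted

1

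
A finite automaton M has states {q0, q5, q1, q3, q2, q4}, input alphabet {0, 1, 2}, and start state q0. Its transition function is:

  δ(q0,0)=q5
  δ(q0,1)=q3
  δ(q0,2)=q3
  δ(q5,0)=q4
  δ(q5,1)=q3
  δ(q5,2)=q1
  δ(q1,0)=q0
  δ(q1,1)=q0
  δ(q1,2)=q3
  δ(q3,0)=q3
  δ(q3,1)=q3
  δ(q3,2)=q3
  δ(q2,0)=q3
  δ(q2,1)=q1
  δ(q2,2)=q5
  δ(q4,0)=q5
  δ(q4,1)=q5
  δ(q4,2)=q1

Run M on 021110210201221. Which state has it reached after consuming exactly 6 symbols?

q3

Trace: q0 -0-> q5 -2-> q1 -1-> q0 -1-> q3 -1-> q3 -0-> q3
After 6 symbols: q3.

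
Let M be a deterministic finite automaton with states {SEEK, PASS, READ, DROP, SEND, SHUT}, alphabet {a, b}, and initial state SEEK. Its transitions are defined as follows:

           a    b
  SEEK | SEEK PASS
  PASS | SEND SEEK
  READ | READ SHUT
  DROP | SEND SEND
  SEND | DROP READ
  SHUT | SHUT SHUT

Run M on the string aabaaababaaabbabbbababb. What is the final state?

SHUT

Trace: SEEK -a-> SEEK -a-> SEEK -b-> PASS -a-> SEND -a-> DROP -a-> SEND -b-> READ -a-> READ -b-> SHUT -a-> SHUT -a-> SHUT -a-> SHUT -b-> SHUT -b-> SHUT -a-> SHUT -b-> SHUT -b-> SHUT -b-> SHUT -a-> SHUT -b-> SHUT -a-> SHUT -b-> SHUT -b-> SHUT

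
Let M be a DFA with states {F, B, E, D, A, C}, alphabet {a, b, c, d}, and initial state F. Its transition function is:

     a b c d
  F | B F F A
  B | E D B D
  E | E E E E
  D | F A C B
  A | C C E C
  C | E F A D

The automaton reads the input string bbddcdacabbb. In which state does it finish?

E

Trace: F -b-> F -b-> F -d-> A -d-> C -c-> A -d-> C -a-> E -c-> E -a-> E -b-> E -b-> E -b-> E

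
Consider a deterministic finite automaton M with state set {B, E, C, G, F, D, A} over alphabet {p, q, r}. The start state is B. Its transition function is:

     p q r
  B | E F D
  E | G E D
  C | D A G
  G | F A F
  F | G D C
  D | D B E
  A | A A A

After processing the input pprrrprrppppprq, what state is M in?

A

Trace: B -p-> E -p-> G -r-> F -r-> C -r-> G -p-> F -r-> C -r-> G -p-> F -p-> G -p-> F -p-> G -p-> F -r-> C -q-> A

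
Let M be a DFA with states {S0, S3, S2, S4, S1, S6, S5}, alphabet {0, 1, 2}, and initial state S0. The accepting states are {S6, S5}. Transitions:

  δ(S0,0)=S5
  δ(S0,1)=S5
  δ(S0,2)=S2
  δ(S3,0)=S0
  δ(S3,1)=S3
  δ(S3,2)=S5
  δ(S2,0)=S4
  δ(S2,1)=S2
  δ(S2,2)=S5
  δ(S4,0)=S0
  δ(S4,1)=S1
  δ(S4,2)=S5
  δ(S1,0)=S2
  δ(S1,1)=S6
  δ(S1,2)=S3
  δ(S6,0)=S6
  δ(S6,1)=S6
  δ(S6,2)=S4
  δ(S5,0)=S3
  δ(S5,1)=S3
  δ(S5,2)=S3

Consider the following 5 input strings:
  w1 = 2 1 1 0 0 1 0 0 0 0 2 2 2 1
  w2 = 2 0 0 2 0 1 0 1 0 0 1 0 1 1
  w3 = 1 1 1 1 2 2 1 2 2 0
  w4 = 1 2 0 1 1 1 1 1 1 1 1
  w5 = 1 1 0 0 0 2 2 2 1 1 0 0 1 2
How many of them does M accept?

1

w1: Trace: S0 -2-> S2 -1-> S2 -1-> S2 -0-> S4 -0-> S0 -1-> S5 -0-> S3 -0-> S0 -0-> S5 -0-> S3 -2-> S5 -2-> S3 -2-> S5 -1-> S3  → end S3, rejected
w2: Trace: S0 -2-> S2 -0-> S4 -0-> S0 -2-> S2 -0-> S4 -1-> S1 -0-> S2 -1-> S2 -0-> S4 -0-> S0 -1-> S5 -0-> S3 -1-> S3 -1-> S3  → end S3, rejected
w3: Trace: S0 -1-> S5 -1-> S3 -1-> S3 -1-> S3 -2-> S5 -2-> S3 -1-> S3 -2-> S5 -2-> S3 -0-> S0  → end S0, rejected
w4: Trace: S0 -1-> S5 -2-> S3 -0-> S0 -1-> S5 -1-> S3 -1-> S3 -1-> S3 -1-> S3 -1-> S3 -1-> S3 -1-> S3  → end S3, rejected
w5: Trace: S0 -1-> S5 -1-> S3 -0-> S0 -0-> S5 -0-> S3 -2-> S5 -2-> S3 -2-> S5 -1-> S3 -1-> S3 -0-> S0 -0-> S5 -1-> S3 -2-> S5  → end S5, accepted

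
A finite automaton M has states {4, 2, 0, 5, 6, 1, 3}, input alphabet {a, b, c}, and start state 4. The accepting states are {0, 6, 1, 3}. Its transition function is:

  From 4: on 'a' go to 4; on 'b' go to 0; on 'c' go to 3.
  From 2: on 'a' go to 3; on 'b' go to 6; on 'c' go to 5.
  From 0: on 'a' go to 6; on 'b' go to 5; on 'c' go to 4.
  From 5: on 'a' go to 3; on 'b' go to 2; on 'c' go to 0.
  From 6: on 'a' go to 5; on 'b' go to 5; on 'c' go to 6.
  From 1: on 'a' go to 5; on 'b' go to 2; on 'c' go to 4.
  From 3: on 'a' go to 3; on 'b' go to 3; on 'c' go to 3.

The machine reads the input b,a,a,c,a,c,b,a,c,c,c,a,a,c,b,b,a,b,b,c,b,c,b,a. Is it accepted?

Yes

start at 4
read 'b': 4 → 0
read 'a': 0 → 6
read 'a': 6 → 5
read 'c': 5 → 0
read 'a': 0 → 6
read 'c': 6 → 6
read 'b': 6 → 5
read 'a': 5 → 3
read 'c': 3 → 3
read 'c': 3 → 3
read 'c': 3 → 3
read 'a': 3 → 3
read 'a': 3 → 3
read 'c': 3 → 3
read 'b': 3 → 3
read 'b': 3 → 3
read 'a': 3 → 3
read 'b': 3 → 3
read 'b': 3 → 3
read 'c': 3 → 3
read 'b': 3 → 3
read 'c': 3 → 3
read 'b': 3 → 3
read 'a': 3 → 3
End state 3 is accepting.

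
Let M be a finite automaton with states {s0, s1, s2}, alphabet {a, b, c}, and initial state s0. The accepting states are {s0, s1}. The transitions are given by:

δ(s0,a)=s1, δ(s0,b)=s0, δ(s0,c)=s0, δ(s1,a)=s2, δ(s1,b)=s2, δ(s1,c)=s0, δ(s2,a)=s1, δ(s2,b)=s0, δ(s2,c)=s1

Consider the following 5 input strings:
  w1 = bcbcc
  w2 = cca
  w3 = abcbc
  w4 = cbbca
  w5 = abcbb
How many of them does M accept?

w1: Trace: s0 -b-> s0 -c-> s0 -b-> s0 -c-> s0 -c-> s0  → end s0, accepted
w2: Trace: s0 -c-> s0 -c-> s0 -a-> s1  → end s1, accepted
w3: Trace: s0 -a-> s1 -b-> s2 -c-> s1 -b-> s2 -c-> s1  → end s1, accepted
w4: Trace: s0 -c-> s0 -b-> s0 -b-> s0 -c-> s0 -a-> s1  → end s1, accepted
w5: Trace: s0 -a-> s1 -b-> s2 -c-> s1 -b-> s2 -b-> s0  → end s0, accepted

5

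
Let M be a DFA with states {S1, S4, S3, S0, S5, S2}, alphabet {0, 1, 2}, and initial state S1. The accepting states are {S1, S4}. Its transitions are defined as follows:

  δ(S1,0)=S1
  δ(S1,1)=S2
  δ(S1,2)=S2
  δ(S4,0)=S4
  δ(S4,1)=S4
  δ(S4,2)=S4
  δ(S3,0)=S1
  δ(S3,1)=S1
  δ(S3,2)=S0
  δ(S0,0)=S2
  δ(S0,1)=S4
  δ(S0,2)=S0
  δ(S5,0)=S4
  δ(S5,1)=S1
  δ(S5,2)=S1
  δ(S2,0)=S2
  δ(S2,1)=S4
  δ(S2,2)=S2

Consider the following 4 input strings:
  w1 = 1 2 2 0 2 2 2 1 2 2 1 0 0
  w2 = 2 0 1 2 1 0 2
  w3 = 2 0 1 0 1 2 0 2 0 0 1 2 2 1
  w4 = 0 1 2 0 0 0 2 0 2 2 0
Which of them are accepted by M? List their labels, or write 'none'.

w1: Trace: S1 -1-> S2 -2-> S2 -2-> S2 -0-> S2 -2-> S2 -2-> S2 -2-> S2 -1-> S4 -2-> S4 -2-> S4 -1-> S4 -0-> S4 -0-> S4  → end S4, accepted
w2: Trace: S1 -2-> S2 -0-> S2 -1-> S4 -2-> S4 -1-> S4 -0-> S4 -2-> S4  → end S4, accepted
w3: Trace: S1 -2-> S2 -0-> S2 -1-> S4 -0-> S4 -1-> S4 -2-> S4 -0-> S4 -2-> S4 -0-> S4 -0-> S4 -1-> S4 -2-> S4 -2-> S4 -1-> S4  → end S4, accepted
w4: Trace: S1 -0-> S1 -1-> S2 -2-> S2 -0-> S2 -0-> S2 -0-> S2 -2-> S2 -0-> S2 -2-> S2 -2-> S2 -0-> S2  → end S2, rejected

w1, w2, w3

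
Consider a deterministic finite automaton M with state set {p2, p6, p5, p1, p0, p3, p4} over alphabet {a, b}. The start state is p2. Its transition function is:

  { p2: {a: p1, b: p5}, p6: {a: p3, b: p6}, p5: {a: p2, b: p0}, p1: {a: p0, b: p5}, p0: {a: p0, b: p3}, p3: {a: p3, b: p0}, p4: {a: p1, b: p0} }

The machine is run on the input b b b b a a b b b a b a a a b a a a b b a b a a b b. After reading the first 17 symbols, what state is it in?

Trace: p2 -b-> p5 -b-> p0 -b-> p3 -b-> p0 -a-> p0 -a-> p0 -b-> p3 -b-> p0 -b-> p3 -a-> p3 -b-> p0 -a-> p0 -a-> p0 -a-> p0 -b-> p3 -a-> p3 -a-> p3
After 17 symbols: p3.

p3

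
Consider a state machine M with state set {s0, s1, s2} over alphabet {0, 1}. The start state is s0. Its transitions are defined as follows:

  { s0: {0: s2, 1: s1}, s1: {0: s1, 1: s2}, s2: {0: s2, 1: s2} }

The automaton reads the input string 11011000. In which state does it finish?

s2

s0 → s1 → s2 → s2 → s2 → s2 → s2 → s2 → s2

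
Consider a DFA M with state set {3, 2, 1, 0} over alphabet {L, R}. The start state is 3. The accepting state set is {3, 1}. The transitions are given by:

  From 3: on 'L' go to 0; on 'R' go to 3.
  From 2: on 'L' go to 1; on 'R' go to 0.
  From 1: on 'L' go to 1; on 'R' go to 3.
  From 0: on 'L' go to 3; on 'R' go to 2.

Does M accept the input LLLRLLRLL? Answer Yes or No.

Trace: 3 -L-> 0 -L-> 3 -L-> 0 -R-> 2 -L-> 1 -L-> 1 -R-> 3 -L-> 0 -L-> 3
End state 3 is accepting.

Yes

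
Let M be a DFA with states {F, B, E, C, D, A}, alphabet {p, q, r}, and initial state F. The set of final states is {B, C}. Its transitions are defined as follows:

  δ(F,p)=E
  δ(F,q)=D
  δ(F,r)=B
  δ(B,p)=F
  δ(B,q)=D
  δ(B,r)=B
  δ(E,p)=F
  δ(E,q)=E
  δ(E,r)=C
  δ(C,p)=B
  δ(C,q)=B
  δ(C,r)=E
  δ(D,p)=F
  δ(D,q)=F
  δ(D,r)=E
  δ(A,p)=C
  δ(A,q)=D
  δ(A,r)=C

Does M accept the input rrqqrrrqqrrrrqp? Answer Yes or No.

F → B → B → D → F → B → B → B → D → F → B → B → B → B → D → F
End state F is not accepting.

No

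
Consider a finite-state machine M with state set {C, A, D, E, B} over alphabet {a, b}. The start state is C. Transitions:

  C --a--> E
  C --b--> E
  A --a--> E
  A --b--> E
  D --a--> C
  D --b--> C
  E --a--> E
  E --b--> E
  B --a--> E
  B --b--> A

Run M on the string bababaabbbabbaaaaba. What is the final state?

E

C → E → E → E → E → E → E → E → E → E → E → E → E → E → E → E → E → E → E → E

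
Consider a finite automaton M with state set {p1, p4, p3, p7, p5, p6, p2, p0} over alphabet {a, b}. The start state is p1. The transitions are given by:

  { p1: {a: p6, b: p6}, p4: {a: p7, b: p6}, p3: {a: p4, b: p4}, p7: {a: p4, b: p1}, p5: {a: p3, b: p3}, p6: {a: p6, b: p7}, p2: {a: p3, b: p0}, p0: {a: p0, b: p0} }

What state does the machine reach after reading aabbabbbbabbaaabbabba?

start at p1
read 'a': p1 → p6
read 'a': p6 → p6
read 'b': p6 → p7
read 'b': p7 → p1
read 'a': p1 → p6
read 'b': p6 → p7
read 'b': p7 → p1
read 'b': p1 → p6
read 'b': p6 → p7
read 'a': p7 → p4
read 'b': p4 → p6
read 'b': p6 → p7
read 'a': p7 → p4
read 'a': p4 → p7
read 'a': p7 → p4
read 'b': p4 → p6
read 'b': p6 → p7
read 'a': p7 → p4
read 'b': p4 → p6
read 'b': p6 → p7
read 'a': p7 → p4

p4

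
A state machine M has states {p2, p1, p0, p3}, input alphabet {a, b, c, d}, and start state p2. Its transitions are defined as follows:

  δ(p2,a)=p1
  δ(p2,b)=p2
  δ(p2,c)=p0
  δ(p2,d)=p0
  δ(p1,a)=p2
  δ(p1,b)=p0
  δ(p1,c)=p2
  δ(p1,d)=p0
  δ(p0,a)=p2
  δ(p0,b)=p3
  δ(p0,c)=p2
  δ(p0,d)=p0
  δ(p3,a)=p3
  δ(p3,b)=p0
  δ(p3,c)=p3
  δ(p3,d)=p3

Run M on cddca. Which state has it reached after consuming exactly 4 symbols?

Trace: p2 -c-> p0 -d-> p0 -d-> p0 -c-> p2
After 4 symbols: p2.

p2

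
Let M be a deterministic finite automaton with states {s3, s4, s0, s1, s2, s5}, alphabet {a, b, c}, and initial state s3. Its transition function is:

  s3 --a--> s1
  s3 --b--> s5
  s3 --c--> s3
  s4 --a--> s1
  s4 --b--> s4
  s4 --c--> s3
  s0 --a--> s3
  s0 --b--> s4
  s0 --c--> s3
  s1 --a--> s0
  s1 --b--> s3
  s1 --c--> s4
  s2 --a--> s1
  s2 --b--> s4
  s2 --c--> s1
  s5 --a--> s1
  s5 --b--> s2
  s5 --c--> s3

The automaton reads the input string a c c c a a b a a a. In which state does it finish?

s3

start at s3
read 'a': s3 → s1
read 'c': s1 → s4
read 'c': s4 → s3
read 'c': s3 → s3
read 'a': s3 → s1
read 'a': s1 → s0
read 'b': s0 → s4
read 'a': s4 → s1
read 'a': s1 → s0
read 'a': s0 → s3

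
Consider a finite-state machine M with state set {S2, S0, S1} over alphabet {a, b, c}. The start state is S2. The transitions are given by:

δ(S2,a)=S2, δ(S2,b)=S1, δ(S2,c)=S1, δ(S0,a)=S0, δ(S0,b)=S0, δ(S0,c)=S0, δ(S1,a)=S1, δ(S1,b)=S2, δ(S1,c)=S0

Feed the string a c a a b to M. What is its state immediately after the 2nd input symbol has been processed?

start at S2
read 'a': S2 → S2
read 'c': S2 → S1
After 2 symbols: S1.

S1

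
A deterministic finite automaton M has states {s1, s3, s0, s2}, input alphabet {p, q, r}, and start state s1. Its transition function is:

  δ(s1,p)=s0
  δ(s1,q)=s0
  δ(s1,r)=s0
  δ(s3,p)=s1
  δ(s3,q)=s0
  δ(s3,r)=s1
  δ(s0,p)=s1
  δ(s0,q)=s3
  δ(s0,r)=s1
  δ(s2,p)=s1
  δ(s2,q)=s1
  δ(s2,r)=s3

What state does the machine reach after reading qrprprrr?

start at s1
read 'q': s1 → s0
read 'r': s0 → s1
read 'p': s1 → s0
read 'r': s0 → s1
read 'p': s1 → s0
read 'r': s0 → s1
read 'r': s1 → s0
read 'r': s0 → s1

s1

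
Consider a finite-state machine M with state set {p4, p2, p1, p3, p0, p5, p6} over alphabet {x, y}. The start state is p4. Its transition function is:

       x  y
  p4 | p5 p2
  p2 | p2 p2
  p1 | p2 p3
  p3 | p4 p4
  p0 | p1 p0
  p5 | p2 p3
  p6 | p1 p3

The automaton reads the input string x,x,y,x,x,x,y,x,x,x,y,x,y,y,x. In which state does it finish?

Trace: p4 -x-> p5 -x-> p2 -y-> p2 -x-> p2 -x-> p2 -x-> p2 -y-> p2 -x-> p2 -x-> p2 -x-> p2 -y-> p2 -x-> p2 -y-> p2 -y-> p2 -x-> p2

p2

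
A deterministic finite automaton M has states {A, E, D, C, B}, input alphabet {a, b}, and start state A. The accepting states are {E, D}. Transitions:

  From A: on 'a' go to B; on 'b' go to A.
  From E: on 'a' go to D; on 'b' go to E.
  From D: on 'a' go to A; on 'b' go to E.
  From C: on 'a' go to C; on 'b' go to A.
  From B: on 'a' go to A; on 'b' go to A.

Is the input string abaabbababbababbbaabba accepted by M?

No

start at A
read 'a': A → B
read 'b': B → A
read 'a': A → B
read 'a': B → A
read 'b': A → A
read 'b': A → A
read 'a': A → B
read 'b': B → A
read 'a': A → B
read 'b': B → A
read 'b': A → A
read 'a': A → B
read 'b': B → A
read 'a': A → B
read 'b': B → A
read 'b': A → A
read 'b': A → A
read 'a': A → B
read 'a': B → A
read 'b': A → A
read 'b': A → A
read 'a': A → B
End state B is not accepting.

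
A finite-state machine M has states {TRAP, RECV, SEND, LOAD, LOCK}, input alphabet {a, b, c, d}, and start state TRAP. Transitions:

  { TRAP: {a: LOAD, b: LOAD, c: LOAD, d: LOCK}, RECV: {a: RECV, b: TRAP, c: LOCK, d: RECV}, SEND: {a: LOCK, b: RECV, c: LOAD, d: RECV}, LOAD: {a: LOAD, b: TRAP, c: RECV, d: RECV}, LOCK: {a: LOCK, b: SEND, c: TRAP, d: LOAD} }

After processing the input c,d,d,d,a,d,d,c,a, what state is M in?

LOCK

Trace: TRAP -c-> LOAD -d-> RECV -d-> RECV -d-> RECV -a-> RECV -d-> RECV -d-> RECV -c-> LOCK -a-> LOCK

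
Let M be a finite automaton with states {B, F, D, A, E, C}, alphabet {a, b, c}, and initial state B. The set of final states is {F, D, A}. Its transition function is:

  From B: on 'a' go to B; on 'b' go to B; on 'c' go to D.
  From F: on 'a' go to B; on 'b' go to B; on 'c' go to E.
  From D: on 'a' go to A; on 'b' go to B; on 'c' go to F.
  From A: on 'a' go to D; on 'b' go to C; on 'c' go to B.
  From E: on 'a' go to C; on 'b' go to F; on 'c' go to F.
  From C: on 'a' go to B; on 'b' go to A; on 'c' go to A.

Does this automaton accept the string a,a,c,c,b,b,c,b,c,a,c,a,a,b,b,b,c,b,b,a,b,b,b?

No

start at B
read 'a': B → B
read 'a': B → B
read 'c': B → D
read 'c': D → F
read 'b': F → B
read 'b': B → B
read 'c': B → D
read 'b': D → B
read 'c': B → D
read 'a': D → A
read 'c': A → B
read 'a': B → B
read 'a': B → B
read 'b': B → B
read 'b': B → B
read 'b': B → B
read 'c': B → D
read 'b': D → B
read 'b': B → B
read 'a': B → B
read 'b': B → B
read 'b': B → B
read 'b': B → B
End state B is not accepting.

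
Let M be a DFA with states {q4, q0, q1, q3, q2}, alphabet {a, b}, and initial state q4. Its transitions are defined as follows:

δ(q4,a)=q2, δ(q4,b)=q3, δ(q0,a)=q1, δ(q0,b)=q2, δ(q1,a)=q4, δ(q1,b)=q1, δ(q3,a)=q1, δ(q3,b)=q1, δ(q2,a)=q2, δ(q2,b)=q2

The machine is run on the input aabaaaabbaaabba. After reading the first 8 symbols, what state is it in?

q2

start at q4
read 'a': q4 → q2
read 'a': q2 → q2
read 'b': q2 → q2
read 'a': q2 → q2
read 'a': q2 → q2
read 'a': q2 → q2
read 'a': q2 → q2
read 'b': q2 → q2
After 8 symbols: q2.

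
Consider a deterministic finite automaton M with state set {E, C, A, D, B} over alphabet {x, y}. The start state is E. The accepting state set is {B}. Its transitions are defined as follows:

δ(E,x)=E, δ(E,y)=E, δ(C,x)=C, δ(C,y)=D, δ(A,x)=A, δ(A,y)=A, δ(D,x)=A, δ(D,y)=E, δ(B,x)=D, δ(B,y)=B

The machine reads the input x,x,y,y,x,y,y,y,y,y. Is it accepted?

Trace: E -x-> E -x-> E -y-> E -y-> E -x-> E -y-> E -y-> E -y-> E -y-> E -y-> E
End state E is not accepting.

No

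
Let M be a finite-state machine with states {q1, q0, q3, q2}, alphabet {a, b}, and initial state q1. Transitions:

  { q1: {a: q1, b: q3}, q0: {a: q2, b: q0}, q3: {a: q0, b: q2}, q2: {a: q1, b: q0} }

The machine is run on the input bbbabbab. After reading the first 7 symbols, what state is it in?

q2

q1 → q3 → q2 → q0 → q2 → q0 → q0 → q2
After 7 symbols: q2.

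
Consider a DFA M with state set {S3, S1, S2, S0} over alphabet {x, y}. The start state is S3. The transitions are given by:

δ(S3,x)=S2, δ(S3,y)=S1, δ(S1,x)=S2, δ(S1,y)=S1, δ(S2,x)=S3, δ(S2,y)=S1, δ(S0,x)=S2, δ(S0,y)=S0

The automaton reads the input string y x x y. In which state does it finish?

start at S3
read 'y': S3 → S1
read 'x': S1 → S2
read 'x': S2 → S3
read 'y': S3 → S1

S1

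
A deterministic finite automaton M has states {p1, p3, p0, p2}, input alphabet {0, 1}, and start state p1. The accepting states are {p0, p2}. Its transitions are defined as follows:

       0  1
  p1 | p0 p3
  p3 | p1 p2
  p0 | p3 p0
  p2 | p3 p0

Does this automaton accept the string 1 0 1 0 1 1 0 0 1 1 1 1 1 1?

Yes

p1 → p3 → p1 → p3 → p1 → p3 → p2 → p3 → p1 → p3 → p2 → p0 → p0 → p0 → p0
End state p0 is accepting.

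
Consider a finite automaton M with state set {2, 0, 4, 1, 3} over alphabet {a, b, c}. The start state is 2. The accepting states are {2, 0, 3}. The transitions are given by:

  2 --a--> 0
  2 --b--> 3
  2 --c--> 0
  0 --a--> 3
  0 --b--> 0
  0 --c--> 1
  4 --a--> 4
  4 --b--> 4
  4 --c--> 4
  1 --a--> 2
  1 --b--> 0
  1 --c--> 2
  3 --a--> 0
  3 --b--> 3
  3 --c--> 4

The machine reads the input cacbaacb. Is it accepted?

start at 2
read 'c': 2 → 0
read 'a': 0 → 3
read 'c': 3 → 4
read 'b': 4 → 4
read 'a': 4 → 4
read 'a': 4 → 4
read 'c': 4 → 4
read 'b': 4 → 4
End state 4 is not accepting.

No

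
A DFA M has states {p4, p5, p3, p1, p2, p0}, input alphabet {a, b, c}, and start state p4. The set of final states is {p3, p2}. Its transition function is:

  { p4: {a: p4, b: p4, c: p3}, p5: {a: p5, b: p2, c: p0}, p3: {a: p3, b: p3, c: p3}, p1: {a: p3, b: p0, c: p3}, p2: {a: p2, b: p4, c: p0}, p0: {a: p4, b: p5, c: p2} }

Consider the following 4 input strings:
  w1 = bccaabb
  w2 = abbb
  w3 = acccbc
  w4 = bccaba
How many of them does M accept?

3

w1:
  start at p4
  read 'b': p4 → p4
  read 'c': p4 → p3
  read 'c': p3 → p3
  read 'a': p3 → p3
  read 'a': p3 → p3
  read 'b': p3 → p3
  read 'b': p3 → p3
  end p3, accepted
w2:
  start at p4
  read 'a': p4 → p4
  read 'b': p4 → p4
  read 'b': p4 → p4
  read 'b': p4 → p4
  end p4, rejected
w3:
  start at p4
  read 'a': p4 → p4
  read 'c': p4 → p3
  read 'c': p3 → p3
  read 'c': p3 → p3
  read 'b': p3 → p3
  read 'c': p3 → p3
  end p3, accepted
w4:
  start at p4
  read 'b': p4 → p4
  read 'c': p4 → p3
  read 'c': p3 → p3
  read 'a': p3 → p3
  read 'b': p3 → p3
  read 'a': p3 → p3
  end p3, accepted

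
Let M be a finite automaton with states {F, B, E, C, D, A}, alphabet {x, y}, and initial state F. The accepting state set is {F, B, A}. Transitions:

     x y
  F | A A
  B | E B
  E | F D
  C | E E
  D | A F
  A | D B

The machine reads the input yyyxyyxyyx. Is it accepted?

No

start at F
read 'y': F → A
read 'y': A → B
read 'y': B → B
read 'x': B → E
read 'y': E → D
read 'y': D → F
read 'x': F → A
read 'y': A → B
read 'y': B → B
read 'x': B → E
End state E is not accepting.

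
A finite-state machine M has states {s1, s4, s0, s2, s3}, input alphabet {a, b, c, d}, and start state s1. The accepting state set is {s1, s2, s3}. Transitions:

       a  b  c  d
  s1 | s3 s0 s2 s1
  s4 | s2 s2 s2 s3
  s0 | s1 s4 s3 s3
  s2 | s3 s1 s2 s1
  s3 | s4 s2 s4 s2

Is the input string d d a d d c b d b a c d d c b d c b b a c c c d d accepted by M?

Trace: s1 -d-> s1 -d-> s1 -a-> s3 -d-> s2 -d-> s1 -c-> s2 -b-> s1 -d-> s1 -b-> s0 -a-> s1 -c-> s2 -d-> s1 -d-> s1 -c-> s2 -b-> s1 -d-> s1 -c-> s2 -b-> s1 -b-> s0 -a-> s1 -c-> s2 -c-> s2 -c-> s2 -d-> s1 -d-> s1
End state s1 is accepting.

Yes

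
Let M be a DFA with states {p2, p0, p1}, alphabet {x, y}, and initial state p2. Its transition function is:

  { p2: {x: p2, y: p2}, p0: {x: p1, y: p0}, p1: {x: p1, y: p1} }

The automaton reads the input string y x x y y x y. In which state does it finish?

p2

p2 → p2 → p2 → p2 → p2 → p2 → p2 → p2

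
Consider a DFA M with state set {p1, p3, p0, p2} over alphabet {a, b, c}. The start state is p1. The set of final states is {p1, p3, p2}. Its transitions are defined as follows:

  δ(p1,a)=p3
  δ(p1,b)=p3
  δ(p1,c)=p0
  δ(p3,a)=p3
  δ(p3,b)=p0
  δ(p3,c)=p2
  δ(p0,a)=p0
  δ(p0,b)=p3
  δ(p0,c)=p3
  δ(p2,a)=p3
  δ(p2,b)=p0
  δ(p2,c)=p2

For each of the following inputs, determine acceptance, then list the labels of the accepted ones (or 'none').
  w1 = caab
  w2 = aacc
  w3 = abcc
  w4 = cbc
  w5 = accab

w1:
  start at p1
  read 'c': p1 → p0
  read 'a': p0 → p0
  read 'a': p0 → p0
  read 'b': p0 → p3
  end p3, accepted
w2:
  start at p1
  read 'a': p1 → p3
  read 'a': p3 → p3
  read 'c': p3 → p2
  read 'c': p2 → p2
  end p2, accepted
w3:
  start at p1
  read 'a': p1 → p3
  read 'b': p3 → p0
  read 'c': p0 → p3
  read 'c': p3 → p2
  end p2, accepted
w4:
  start at p1
  read 'c': p1 → p0
  read 'b': p0 → p3
  read 'c': p3 → p2
  end p2, accepted
w5:
  start at p1
  read 'a': p1 → p3
  read 'c': p3 → p2
  read 'c': p2 → p2
  read 'a': p2 → p3
  read 'b': p3 → p0
  end p0, rejected

w1, w2, w3, w4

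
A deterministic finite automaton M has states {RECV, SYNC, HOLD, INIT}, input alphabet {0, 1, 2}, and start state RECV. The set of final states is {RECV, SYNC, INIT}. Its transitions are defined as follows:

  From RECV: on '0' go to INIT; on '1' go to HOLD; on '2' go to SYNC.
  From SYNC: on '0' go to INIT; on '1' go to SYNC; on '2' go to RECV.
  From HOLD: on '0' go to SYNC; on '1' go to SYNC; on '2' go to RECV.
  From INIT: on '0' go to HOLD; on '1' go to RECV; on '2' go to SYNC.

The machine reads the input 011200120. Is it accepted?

Yes

start at RECV
read '0': RECV → INIT
read '1': INIT → RECV
read '1': RECV → HOLD
read '2': HOLD → RECV
read '0': RECV → INIT
read '0': INIT → HOLD
read '1': HOLD → SYNC
read '2': SYNC → RECV
read '0': RECV → INIT
End state INIT is accepting.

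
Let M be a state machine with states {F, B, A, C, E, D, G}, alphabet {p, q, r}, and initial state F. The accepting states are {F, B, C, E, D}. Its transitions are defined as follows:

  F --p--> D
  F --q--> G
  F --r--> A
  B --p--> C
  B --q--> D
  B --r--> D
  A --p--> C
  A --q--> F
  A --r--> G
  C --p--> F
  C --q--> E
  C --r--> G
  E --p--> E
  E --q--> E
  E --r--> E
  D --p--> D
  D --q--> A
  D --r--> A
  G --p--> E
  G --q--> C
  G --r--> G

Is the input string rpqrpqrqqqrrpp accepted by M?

Yes

Trace: F -r-> A -p-> C -q-> E -r-> E -p-> E -q-> E -r-> E -q-> E -q-> E -q-> E -r-> E -r-> E -p-> E -p-> E
End state E is accepting.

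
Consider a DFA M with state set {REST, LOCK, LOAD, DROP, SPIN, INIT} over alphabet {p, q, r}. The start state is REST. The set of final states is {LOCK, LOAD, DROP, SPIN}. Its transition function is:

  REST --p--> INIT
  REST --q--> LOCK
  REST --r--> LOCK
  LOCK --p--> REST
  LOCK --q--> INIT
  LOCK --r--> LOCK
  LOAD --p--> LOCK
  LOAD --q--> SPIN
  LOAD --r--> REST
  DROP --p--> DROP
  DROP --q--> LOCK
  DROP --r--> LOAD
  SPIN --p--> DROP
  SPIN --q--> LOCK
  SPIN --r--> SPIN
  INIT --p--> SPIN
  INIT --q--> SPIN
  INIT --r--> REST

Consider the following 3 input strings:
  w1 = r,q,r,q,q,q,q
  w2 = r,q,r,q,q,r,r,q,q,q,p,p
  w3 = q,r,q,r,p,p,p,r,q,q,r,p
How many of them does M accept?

w1: REST → LOCK → INIT → REST → LOCK → INIT → SPIN → LOCK  → end LOCK, accepted
w2: REST → LOCK → INIT → REST → LOCK → INIT → REST → LOCK → INIT → SPIN → LOCK → REST → INIT  → end INIT, rejected
w3: REST → LOCK → LOCK → INIT → REST → INIT → SPIN → DROP → LOAD → SPIN → LOCK → LOCK → REST  → end REST, rejected

1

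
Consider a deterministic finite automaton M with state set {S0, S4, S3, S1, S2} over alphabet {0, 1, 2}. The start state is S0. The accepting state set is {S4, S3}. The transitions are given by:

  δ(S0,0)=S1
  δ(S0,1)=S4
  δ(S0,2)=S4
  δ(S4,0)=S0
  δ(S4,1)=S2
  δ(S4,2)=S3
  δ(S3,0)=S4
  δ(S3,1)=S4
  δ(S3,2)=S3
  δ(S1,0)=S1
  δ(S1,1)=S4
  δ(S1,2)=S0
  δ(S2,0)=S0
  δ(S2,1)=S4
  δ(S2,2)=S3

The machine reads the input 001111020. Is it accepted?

No

S0 → S1 → S1 → S4 → S2 → S4 → S2 → S0 → S4 → S0
End state S0 is not accepting.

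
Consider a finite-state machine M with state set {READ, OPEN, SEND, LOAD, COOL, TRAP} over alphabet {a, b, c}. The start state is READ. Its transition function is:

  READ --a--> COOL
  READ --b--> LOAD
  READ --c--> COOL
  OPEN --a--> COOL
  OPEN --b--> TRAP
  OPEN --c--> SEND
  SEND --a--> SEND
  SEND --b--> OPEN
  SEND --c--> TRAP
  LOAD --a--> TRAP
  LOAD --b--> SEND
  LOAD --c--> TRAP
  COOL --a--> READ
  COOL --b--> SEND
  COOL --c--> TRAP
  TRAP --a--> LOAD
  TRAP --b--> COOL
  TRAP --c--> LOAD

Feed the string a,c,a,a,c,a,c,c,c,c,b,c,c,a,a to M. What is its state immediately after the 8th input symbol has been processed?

TRAP

Trace: READ -a-> COOL -c-> TRAP -a-> LOAD -a-> TRAP -c-> LOAD -a-> TRAP -c-> LOAD -c-> TRAP
After 8 symbols: TRAP.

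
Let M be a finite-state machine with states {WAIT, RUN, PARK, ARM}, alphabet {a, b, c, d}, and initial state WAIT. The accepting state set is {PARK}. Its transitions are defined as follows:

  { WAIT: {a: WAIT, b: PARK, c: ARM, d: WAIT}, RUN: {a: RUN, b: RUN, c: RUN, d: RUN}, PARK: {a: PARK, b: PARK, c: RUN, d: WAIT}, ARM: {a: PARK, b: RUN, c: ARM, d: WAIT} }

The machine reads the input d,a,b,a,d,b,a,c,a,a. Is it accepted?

Trace: WAIT -d-> WAIT -a-> WAIT -b-> PARK -a-> PARK -d-> WAIT -b-> PARK -a-> PARK -c-> RUN -a-> RUN -a-> RUN
End state RUN is not accepting.

No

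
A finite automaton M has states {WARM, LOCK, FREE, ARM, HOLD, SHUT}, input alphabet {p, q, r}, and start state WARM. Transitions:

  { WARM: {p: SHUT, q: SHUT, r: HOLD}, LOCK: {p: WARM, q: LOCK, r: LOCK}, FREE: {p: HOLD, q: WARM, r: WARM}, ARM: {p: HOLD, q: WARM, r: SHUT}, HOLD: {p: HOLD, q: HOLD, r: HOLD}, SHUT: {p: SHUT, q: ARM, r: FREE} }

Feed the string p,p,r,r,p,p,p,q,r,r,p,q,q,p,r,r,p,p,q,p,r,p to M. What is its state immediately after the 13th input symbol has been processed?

start at WARM
read 'p': WARM → SHUT
read 'p': SHUT → SHUT
read 'r': SHUT → FREE
read 'r': FREE → WARM
read 'p': WARM → SHUT
read 'p': SHUT → SHUT
read 'p': SHUT → SHUT
read 'q': SHUT → ARM
read 'r': ARM → SHUT
read 'r': SHUT → FREE
read 'p': FREE → HOLD
read 'q': HOLD → HOLD
read 'q': HOLD → HOLD
After 13 symbols: HOLD.

HOLD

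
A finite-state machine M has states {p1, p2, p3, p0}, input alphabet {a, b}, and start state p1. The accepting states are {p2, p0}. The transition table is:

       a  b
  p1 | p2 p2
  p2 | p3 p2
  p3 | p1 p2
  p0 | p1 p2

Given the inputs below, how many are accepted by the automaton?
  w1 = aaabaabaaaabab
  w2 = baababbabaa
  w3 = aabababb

w1: Trace: p1 -a-> p2 -a-> p3 -a-> p1 -b-> p2 -a-> p3 -a-> p1 -b-> p2 -a-> p3 -a-> p1 -a-> p2 -a-> p3 -b-> p2 -a-> p3 -b-> p2  → end p2, accepted
w2: Trace: p1 -b-> p2 -a-> p3 -a-> p1 -b-> p2 -a-> p3 -b-> p2 -b-> p2 -a-> p3 -b-> p2 -a-> p3 -a-> p1  → end p1, rejected
w3: Trace: p1 -a-> p2 -a-> p3 -b-> p2 -a-> p3 -b-> p2 -a-> p3 -b-> p2 -b-> p2  → end p2, accepted

2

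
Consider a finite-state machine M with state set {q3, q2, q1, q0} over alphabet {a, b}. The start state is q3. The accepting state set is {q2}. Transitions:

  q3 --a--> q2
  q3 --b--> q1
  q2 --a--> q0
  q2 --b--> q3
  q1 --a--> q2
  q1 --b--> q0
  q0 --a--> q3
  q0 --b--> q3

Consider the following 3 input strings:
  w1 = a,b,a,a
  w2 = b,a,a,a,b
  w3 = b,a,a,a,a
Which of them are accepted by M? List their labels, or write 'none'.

w1: Trace: q3 -a-> q2 -b-> q3 -a-> q2 -a-> q0  → end q0, rejected
w2: Trace: q3 -b-> q1 -a-> q2 -a-> q0 -a-> q3 -b-> q1  → end q1, rejected
w3: Trace: q3 -b-> q1 -a-> q2 -a-> q0 -a-> q3 -a-> q2  → end q2, accepted

w3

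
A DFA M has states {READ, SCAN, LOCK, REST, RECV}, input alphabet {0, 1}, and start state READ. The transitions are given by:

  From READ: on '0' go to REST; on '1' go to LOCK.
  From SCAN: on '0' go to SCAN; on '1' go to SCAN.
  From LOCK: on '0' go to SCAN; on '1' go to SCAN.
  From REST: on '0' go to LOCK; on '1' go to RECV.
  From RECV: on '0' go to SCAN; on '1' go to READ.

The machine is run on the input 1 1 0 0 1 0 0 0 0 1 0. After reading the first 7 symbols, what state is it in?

start at READ
read '1': READ → LOCK
read '1': LOCK → SCAN
read '0': SCAN → SCAN
read '0': SCAN → SCAN
read '1': SCAN → SCAN
read '0': SCAN → SCAN
read '0': SCAN → SCAN
After 7 symbols: SCAN.

SCAN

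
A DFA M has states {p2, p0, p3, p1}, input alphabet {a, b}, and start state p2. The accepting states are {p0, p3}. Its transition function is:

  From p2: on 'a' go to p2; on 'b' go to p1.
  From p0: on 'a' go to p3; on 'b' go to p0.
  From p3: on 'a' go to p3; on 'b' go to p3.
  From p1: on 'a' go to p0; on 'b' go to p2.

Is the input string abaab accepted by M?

Yes

p2 → p2 → p1 → p0 → p3 → p3
End state p3 is accepting.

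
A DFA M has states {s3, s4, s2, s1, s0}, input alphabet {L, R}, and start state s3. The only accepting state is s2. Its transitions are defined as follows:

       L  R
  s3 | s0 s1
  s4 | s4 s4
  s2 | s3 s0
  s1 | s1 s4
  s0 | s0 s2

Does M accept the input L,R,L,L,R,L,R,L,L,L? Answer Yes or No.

start at s3
read 'L': s3 → s0
read 'R': s0 → s2
read 'L': s2 → s3
read 'L': s3 → s0
read 'R': s0 → s2
read 'L': s2 → s3
read 'R': s3 → s1
read 'L': s1 → s1
read 'L': s1 → s1
read 'L': s1 → s1
End state s1 is not accepting.

No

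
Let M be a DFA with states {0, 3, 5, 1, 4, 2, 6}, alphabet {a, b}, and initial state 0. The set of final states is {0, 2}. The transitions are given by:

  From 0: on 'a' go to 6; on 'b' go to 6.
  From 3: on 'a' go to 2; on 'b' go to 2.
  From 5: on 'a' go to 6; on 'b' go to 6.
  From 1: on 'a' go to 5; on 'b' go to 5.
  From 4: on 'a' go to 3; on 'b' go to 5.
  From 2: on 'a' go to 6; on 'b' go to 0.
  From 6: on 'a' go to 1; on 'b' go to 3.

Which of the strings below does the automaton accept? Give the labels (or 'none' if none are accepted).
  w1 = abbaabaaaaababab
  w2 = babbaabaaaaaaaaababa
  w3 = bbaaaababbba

w1, w3

w1: 0 → 6 → 3 → 2 → 6 → 1 → 5 → 6 → 1 → 5 → 6 → 1 → 5 → 6 → 3 → 2 → 0  → end 0, accepted
w2: 0 → 6 → 1 → 5 → 6 → 1 → 5 → 6 → 1 → 5 → 6 → 1 → 5 → 6 → 1 → 5 → 6 → 3 → 2 → 0 → 6  → end 6, rejected
w3: 0 → 6 → 3 → 2 → 6 → 1 → 5 → 6 → 1 → 5 → 6 → 3 → 2  → end 2, accepted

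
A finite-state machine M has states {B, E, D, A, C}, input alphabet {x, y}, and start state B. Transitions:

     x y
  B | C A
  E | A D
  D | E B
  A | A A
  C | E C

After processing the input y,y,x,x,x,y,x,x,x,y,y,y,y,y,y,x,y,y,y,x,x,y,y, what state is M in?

A

start at B
read 'y': B → A
read 'y': A → A
read 'x': A → A
read 'x': A → A
read 'x': A → A
read 'y': A → A
read 'x': A → A
read 'x': A → A
read 'x': A → A
read 'y': A → A
read 'y': A → A
read 'y': A → A
read 'y': A → A
read 'y': A → A
read 'y': A → A
read 'x': A → A
read 'y': A → A
read 'y': A → A
read 'y': A → A
read 'x': A → A
read 'x': A → A
read 'y': A → A
read 'y': A → A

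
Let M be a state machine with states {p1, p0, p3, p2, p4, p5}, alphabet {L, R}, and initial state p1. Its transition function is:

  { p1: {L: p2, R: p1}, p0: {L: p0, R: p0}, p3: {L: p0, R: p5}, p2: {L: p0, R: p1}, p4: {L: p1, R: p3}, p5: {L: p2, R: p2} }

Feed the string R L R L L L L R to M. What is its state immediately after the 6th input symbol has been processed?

p0

start at p1
read 'R': p1 → p1
read 'L': p1 → p2
read 'R': p2 → p1
read 'L': p1 → p2
read 'L': p2 → p0
read 'L': p0 → p0
After 6 symbols: p0.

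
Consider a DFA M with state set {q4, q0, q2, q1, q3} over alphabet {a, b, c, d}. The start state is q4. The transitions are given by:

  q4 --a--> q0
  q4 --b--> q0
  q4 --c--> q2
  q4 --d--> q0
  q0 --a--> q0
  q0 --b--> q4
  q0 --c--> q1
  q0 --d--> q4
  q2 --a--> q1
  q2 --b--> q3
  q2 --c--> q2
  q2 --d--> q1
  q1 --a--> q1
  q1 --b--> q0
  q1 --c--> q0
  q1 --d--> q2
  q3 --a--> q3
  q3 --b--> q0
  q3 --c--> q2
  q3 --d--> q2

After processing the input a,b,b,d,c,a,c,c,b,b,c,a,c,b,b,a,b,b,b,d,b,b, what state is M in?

q0

start at q4
read 'a': q4 → q0
read 'b': q0 → q4
read 'b': q4 → q0
read 'd': q0 → q4
read 'c': q4 → q2
read 'a': q2 → q1
read 'c': q1 → q0
read 'c': q0 → q1
read 'b': q1 → q0
read 'b': q0 → q4
read 'c': q4 → q2
read 'a': q2 → q1
read 'c': q1 → q0
read 'b': q0 → q4
read 'b': q4 → q0
read 'a': q0 → q0
read 'b': q0 → q4
read 'b': q4 → q0
read 'b': q0 → q4
read 'd': q4 → q0
read 'b': q0 → q4
read 'b': q4 → q0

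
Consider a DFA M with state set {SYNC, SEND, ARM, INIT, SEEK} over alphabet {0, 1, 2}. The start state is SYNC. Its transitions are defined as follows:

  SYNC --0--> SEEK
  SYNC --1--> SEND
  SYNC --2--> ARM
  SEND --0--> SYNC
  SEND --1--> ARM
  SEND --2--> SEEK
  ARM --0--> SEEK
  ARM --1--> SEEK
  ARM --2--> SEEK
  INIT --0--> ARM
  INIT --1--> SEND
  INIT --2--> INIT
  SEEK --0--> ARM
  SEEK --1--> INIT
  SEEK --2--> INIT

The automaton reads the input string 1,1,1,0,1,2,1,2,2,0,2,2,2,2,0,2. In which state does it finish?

SEEK

start at SYNC
read '1': SYNC → SEND
read '1': SEND → ARM
read '1': ARM → SEEK
read '0': SEEK → ARM
read '1': ARM → SEEK
read '2': SEEK → INIT
read '1': INIT → SEND
read '2': SEND → SEEK
read '2': SEEK → INIT
read '0': INIT → ARM
read '2': ARM → SEEK
read '2': SEEK → INIT
read '2': INIT → INIT
read '2': INIT → INIT
read '0': INIT → ARM
read '2': ARM → SEEK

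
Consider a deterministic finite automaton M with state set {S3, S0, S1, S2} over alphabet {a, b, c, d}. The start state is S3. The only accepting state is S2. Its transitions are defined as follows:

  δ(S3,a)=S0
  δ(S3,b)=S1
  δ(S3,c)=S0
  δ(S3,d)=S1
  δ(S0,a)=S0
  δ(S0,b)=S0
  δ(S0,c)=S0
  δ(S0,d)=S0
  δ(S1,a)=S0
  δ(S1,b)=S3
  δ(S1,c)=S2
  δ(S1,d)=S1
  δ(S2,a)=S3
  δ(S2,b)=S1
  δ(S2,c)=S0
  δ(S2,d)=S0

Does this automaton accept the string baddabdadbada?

S3 → S1 → S0 → S0 → S0 → S0 → S0 → S0 → S0 → S0 → S0 → S0 → S0 → S0
End state S0 is not accepting.

No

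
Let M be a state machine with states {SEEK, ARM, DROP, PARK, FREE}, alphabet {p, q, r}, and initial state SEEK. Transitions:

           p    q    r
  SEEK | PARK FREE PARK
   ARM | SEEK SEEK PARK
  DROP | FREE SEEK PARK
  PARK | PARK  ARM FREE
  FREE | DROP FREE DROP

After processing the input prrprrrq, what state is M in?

SEEK → PARK → FREE → DROP → FREE → DROP → PARK → FREE → FREE

FREE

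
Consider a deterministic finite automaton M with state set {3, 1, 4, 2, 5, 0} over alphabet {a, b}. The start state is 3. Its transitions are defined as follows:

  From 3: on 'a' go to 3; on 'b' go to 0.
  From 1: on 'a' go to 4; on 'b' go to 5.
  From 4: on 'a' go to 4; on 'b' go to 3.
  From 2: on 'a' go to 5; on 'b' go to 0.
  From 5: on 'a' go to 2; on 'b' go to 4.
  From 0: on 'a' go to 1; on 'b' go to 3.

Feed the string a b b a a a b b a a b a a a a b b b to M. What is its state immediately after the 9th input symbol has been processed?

3 → 3 → 0 → 3 → 3 → 3 → 3 → 0 → 3 → 3
After 9 symbols: 3.

3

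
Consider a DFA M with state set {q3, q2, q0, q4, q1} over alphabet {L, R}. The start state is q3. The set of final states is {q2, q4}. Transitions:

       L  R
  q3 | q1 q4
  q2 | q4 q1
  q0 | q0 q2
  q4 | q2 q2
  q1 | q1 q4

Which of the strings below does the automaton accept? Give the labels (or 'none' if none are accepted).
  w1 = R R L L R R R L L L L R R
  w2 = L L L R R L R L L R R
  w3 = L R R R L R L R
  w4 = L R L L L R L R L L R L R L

w1, w2, w4

w1: Trace: q3 -R-> q4 -R-> q2 -L-> q4 -L-> q2 -R-> q1 -R-> q4 -R-> q2 -L-> q4 -L-> q2 -L-> q4 -L-> q2 -R-> q1 -R-> q4  → end q4, accepted
w2: Trace: q3 -L-> q1 -L-> q1 -L-> q1 -R-> q4 -R-> q2 -L-> q4 -R-> q2 -L-> q4 -L-> q2 -R-> q1 -R-> q4  → end q4, accepted
w3: Trace: q3 -L-> q1 -R-> q4 -R-> q2 -R-> q1 -L-> q1 -R-> q4 -L-> q2 -R-> q1  → end q1, rejected
w4: Trace: q3 -L-> q1 -R-> q4 -L-> q2 -L-> q4 -L-> q2 -R-> q1 -L-> q1 -R-> q4 -L-> q2 -L-> q4 -R-> q2 -L-> q4 -R-> q2 -L-> q4  → end q4, accepted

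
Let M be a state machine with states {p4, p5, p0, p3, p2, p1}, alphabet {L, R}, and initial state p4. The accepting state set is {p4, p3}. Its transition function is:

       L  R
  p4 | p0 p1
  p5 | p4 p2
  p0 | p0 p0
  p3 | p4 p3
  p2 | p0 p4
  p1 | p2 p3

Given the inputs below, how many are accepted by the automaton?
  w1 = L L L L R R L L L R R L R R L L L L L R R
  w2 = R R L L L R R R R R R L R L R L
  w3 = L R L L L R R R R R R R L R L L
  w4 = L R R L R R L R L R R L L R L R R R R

0

w1:
  start at p4
  read 'L': p4 → p0
  read 'L': p0 → p0
  read 'L': p0 → p0
  read 'L': p0 → p0
  read 'R': p0 → p0
  read 'R': p0 → p0
  read 'L': p0 → p0
  read 'L': p0 → p0
  read 'L': p0 → p0
  read 'R': p0 → p0
  read 'R': p0 → p0
  read 'L': p0 → p0
  read 'R': p0 → p0
  read 'R': p0 → p0
  read 'L': p0 → p0
  read 'L': p0 → p0
  read 'L': p0 → p0
  read 'L': p0 → p0
  read 'L': p0 → p0
  read 'R': p0 → p0
  read 'R': p0 → p0
  end p0, rejected
w2:
  start at p4
  read 'R': p4 → p1
  read 'R': p1 → p3
  read 'L': p3 → p4
  read 'L': p4 → p0
  read 'L': p0 → p0
  read 'R': p0 → p0
  read 'R': p0 → p0
  read 'R': p0 → p0
  read 'R': p0 → p0
  read 'R': p0 → p0
  read 'R': p0 → p0
  read 'L': p0 → p0
  read 'R': p0 → p0
  read 'L': p0 → p0
  read 'R': p0 → p0
  read 'L': p0 → p0
  end p0, rejected
w3:
  start at p4
  read 'L': p4 → p0
  read 'R': p0 → p0
  read 'L': p0 → p0
  read 'L': p0 → p0
  read 'L': p0 → p0
  read 'R': p0 → p0
  read 'R': p0 → p0
  read 'R': p0 → p0
  read 'R': p0 → p0
  read 'R': p0 → p0
  read 'R': p0 → p0
  read 'R': p0 → p0
  read 'L': p0 → p0
  read 'R': p0 → p0
  read 'L': p0 → p0
  read 'L': p0 → p0
  end p0, rejected
w4:
  start at p4
  read 'L': p4 → p0
  read 'R': p0 → p0
  read 'R': p0 → p0
  read 'L': p0 → p0
  read 'R': p0 → p0
  read 'R': p0 → p0
  read 'L': p0 → p0
  read 'R': p0 → p0
  read 'L': p0 → p0
  read 'R': p0 → p0
  read 'R': p0 → p0
  read 'L': p0 → p0
  read 'L': p0 → p0
  read 'R': p0 → p0
  read 'L': p0 → p0
  read 'R': p0 → p0
  read 'R': p0 → p0
  read 'R': p0 → p0
  read 'R': p0 → p0
  end p0, rejected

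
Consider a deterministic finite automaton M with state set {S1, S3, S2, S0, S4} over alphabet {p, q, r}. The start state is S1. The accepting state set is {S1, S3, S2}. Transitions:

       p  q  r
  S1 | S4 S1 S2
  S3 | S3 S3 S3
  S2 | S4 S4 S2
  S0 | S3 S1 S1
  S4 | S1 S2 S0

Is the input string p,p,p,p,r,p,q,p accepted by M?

No

Trace: S1 -p-> S4 -p-> S1 -p-> S4 -p-> S1 -r-> S2 -p-> S4 -q-> S2 -p-> S4
End state S4 is not accepting.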